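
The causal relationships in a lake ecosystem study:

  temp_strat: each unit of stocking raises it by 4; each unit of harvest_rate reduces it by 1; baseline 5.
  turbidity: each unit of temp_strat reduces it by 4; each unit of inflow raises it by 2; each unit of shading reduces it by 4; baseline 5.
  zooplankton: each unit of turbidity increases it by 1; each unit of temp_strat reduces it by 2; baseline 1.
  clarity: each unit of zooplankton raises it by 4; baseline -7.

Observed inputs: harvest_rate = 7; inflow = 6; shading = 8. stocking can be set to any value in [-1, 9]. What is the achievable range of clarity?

-879 to 81

Substituting into the temp_strat equation gives temp_strat = 4*stocking - 2.
Substituting into the turbidity equation gives turbidity = -16*stocking - 7.
Substituting into the zooplankton equation gives zooplankton = -24*stocking - 2.
So clarity = -96*stocking - 15.
Linear in stocking, so extremes are at the endpoints: stocking = -1 gives clarity = 81; stocking = 9 gives clarity = -879.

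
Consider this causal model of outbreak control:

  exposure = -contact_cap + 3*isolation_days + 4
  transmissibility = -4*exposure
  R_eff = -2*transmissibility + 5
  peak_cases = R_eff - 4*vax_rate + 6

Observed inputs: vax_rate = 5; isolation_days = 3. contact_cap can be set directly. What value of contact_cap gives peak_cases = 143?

contact_cap = -6

Substituting into the exposure equation gives exposure = -contact_cap + 13.
Substituting into the transmissibility equation gives transmissibility = 4*contact_cap - 52.
So R_eff = -8*contact_cap + 109.
Substituting into the peak_cases equation gives peak_cases = -8*contact_cap + 95.
Solve -8*contact_cap + 95 = 143: contact_cap = (143 - 95) / -8 = -6.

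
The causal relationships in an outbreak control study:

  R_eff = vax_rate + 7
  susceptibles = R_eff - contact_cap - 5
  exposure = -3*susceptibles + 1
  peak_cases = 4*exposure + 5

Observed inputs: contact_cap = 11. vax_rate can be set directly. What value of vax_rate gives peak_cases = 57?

vax_rate = 5

Substituting into the susceptibles equation gives susceptibles = vax_rate - 9.
Substituting into the exposure equation gives exposure = -3*vax_rate + 28.
This gives peak_cases = -12*vax_rate + 117.
Solve -12*vax_rate + 117 = 57: vax_rate = (57 - 117) / -12 = 5.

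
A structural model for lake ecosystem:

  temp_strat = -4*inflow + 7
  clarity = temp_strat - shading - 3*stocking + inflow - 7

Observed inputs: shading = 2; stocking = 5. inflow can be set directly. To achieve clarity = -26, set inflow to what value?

Substituting into the clarity equation gives clarity = -3*inflow - 17.
Solve -3*inflow - 17 = -26: inflow = (-26 + 17) / -3 = 3.

inflow = 3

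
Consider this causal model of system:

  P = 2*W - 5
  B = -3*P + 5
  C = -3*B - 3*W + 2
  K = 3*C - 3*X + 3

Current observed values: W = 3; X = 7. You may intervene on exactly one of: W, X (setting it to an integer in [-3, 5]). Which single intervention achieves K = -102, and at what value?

set W = 2

Intervening on W: with other inputs at their observed values, K = 45*W - 192. Solving for -102 gives W = 2, within [-3, 5].
Intervening on X: K = -3*X - 36. Reaching -102 requires X = 22, outside [-3, 5].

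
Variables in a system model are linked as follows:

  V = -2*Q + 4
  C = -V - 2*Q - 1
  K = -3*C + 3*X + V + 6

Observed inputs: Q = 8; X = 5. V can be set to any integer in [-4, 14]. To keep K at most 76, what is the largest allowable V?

V = 1

Intervening on V fixes its value directly, overriding its dependence on Q.
Substituting into the C equation gives C = -V - 17.
Substituting into the K equation gives K = 4*V + 72.
Require 4*V + 72 ≤ 76, so V ≤ 1.
The largest integer in [-4, 14] satisfying this is 1.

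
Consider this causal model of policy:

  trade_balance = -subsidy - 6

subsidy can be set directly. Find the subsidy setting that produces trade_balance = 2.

Solve -subsidy - 6 = 2: subsidy = (2 + 6) / -1 = -8.

subsidy = -8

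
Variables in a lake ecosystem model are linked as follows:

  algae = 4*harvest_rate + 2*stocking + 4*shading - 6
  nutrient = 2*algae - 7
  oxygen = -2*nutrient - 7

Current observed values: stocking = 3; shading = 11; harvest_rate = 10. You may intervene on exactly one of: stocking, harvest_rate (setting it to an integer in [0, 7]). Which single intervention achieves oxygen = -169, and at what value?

set harvest_rate = 0

Intervening on stocking: oxygen = -8*stocking - 305. Reaching -169 requires stocking = -17, outside [0, 7].
Intervening on harvest_rate: with other inputs at their observed values, oxygen = -16*harvest_rate - 169. Solving for -169 gives harvest_rate = 0, within [0, 7].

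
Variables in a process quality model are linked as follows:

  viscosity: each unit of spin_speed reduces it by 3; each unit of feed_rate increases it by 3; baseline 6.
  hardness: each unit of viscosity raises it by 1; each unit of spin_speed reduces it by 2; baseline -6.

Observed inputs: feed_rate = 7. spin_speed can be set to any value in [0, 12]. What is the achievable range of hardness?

Substituting into the viscosity equation gives viscosity = -3*spin_speed + 27.
Substituting into the hardness equation gives hardness = -5*spin_speed + 21.
Linear in spin_speed, so extremes are at the endpoints: spin_speed = 0 gives hardness = 21; spin_speed = 12 gives hardness = -39.

-39 to 21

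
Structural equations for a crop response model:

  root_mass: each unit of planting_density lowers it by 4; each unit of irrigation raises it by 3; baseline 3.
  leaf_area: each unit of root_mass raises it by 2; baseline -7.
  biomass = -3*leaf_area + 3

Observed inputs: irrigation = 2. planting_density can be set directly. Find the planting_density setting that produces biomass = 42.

Substituting into the root_mass equation gives root_mass = -4*planting_density + 9.
Substituting into the leaf_area equation gives leaf_area = -8*planting_density + 11.
Substituting into the biomass equation gives biomass = 24*planting_density - 30.
Solve 24*planting_density - 30 = 42: planting_density = (42 + 30) / 24 = 3.

planting_density = 3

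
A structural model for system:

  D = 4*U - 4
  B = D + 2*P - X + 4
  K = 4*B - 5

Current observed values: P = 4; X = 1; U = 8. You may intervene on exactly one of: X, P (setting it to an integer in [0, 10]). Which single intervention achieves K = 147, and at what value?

set X = 2

Intervening on X: with other inputs at their observed values, K = -4*X + 155. Solving for 147 gives X = 2, within [0, 10].
Intervening on P: K = 8*P + 119. Reaching 147 requires P = 7/2, not an integer.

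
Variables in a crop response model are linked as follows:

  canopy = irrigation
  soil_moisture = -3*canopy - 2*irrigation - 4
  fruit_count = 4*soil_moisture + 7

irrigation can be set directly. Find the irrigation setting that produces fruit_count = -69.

Substituting into the soil_moisture equation gives soil_moisture = -5*irrigation - 4.
Substituting into the fruit_count equation gives fruit_count = -20*irrigation - 9.
Solve -20*irrigation - 9 = -69: irrigation = (-69 + 9) / -20 = 3.

irrigation = 3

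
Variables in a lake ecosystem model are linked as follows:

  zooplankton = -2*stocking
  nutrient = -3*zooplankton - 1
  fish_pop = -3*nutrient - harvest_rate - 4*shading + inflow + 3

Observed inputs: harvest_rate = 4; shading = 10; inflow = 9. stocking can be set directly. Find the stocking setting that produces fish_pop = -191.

Substituting into the nutrient equation gives nutrient = 6*stocking - 1.
So fish_pop = -18*stocking - 29.
Solve -18*stocking - 29 = -191: stocking = (-191 + 29) / -18 = 9.

stocking = 9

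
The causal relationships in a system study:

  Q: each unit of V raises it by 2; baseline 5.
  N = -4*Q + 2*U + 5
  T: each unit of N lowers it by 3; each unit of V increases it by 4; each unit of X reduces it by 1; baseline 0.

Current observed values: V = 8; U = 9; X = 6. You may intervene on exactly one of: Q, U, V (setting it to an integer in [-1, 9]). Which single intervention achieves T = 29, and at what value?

Intervening on Q: with other inputs at their observed values, T = 12*Q - 43. Solving for 29 gives Q = 6, within [-1, 9].
Intervening on U: T = -6*U + 263. Reaching 29 requires U = 39, outside [-1, 9].
Intervening on V: T = 28*V - 15. Reaching 29 requires V = 11/7, not an integer.

set Q = 6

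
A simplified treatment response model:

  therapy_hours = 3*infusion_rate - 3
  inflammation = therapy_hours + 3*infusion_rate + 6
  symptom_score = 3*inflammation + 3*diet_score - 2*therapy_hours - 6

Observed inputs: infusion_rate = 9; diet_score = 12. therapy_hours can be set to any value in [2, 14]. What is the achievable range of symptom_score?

131 to 143

Intervening on therapy_hours fixes its value directly, overriding its dependence on infusion_rate.
Substituting into the inflammation equation gives inflammation = therapy_hours + 33.
Substituting into the symptom_score equation gives symptom_score = therapy_hours + 129.
Linear in therapy_hours, so extremes are at the endpoints: therapy_hours = 2 gives symptom_score = 131; therapy_hours = 14 gives symptom_score = 143.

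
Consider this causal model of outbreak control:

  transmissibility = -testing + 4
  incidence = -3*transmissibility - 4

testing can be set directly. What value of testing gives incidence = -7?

Substituting into the incidence equation gives incidence = 3*testing - 16.
Solve 3*testing - 16 = -7: testing = (-7 + 16) / 3 = 3.

testing = 3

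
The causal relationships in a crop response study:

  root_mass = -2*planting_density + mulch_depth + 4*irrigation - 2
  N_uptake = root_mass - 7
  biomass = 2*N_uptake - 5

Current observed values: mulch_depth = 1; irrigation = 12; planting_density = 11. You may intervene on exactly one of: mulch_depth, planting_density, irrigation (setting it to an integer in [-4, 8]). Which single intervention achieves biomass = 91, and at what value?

set planting_density = -4

Intervening on mulch_depth: biomass = 2*mulch_depth + 29. Reaching 91 requires mulch_depth = 31, outside [-4, 8].
Intervening on planting_density: with other inputs at their observed values, biomass = -4*planting_density + 75. Solving for 91 gives planting_density = -4, within [-4, 8].
Intervening on irrigation: biomass = 8*irrigation - 65. Reaching 91 requires irrigation = 39/2, not an integer.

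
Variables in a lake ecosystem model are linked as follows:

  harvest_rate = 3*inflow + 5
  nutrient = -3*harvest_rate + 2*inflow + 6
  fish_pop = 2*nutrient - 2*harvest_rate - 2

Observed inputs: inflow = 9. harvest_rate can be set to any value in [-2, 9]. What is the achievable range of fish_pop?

-26 to 62

Intervening on harvest_rate fixes its value directly, overriding its dependence on inflow.
Substituting into the nutrient equation gives nutrient = -3*harvest_rate + 24.
fish_pop becomes -8*harvest_rate + 46.
Linear in harvest_rate, so extremes are at the endpoints: harvest_rate = -2 gives fish_pop = 62; harvest_rate = 9 gives fish_pop = -26.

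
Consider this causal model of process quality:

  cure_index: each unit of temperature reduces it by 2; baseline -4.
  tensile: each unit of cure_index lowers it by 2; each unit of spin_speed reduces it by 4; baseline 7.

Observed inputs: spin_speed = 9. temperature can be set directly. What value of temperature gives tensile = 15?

temperature = 9

Substituting into the tensile equation gives tensile = 4*temperature - 21.
Solve 4*temperature - 21 = 15: temperature = (15 + 21) / 4 = 9.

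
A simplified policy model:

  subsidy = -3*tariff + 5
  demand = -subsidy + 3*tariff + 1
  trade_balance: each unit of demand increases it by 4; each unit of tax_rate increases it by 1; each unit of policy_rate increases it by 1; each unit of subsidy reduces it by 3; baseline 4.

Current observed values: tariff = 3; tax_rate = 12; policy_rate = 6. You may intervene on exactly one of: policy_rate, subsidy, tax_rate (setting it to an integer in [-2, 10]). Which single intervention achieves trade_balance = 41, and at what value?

set subsidy = 3

Intervening on policy_rate: trade_balance = policy_rate + 84. Reaching 41 requires policy_rate = -43, outside [-2, 10].
Intervening on subsidy: with other inputs at their observed values, trade_balance = -7*subsidy + 62. Solving for 41 gives subsidy = 3, within [-2, 10].
Intervening on tax_rate: trade_balance = tax_rate + 78. Reaching 41 requires tax_rate = -37, outside [-2, 10].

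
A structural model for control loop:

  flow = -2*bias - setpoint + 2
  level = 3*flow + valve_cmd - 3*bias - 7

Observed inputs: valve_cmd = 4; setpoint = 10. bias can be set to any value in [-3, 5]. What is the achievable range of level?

-72 to 0

Substituting into the flow equation gives flow = -2*bias - 8.
So level = -9*bias - 27.
Linear in bias, so extremes are at the endpoints: bias = -3 gives level = 0; bias = 5 gives level = -72.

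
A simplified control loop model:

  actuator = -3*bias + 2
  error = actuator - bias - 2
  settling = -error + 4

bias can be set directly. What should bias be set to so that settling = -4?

Substituting into the error equation gives error = -4*bias.
settling becomes 4*bias + 4.
Solve 4*bias + 4 = -4: bias = (-4 - 4) / 4 = -2.

bias = -2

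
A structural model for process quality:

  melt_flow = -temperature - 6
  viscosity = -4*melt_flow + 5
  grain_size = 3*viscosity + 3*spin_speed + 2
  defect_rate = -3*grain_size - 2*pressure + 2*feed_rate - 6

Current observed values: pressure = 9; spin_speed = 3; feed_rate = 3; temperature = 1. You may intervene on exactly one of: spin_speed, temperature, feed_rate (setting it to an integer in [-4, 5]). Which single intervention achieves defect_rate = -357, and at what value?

set spin_speed = 4

Intervening on spin_speed: with other inputs at their observed values, defect_rate = -9*spin_speed - 321. Solving for -357 gives spin_speed = 4, within [-4, 5].
Intervening on temperature: defect_rate = -36*temperature - 312. Reaching -357 requires temperature = 5/4, not an integer.
Intervening on feed_rate: defect_rate = 2*feed_rate - 354. Reaching -357 requires feed_rate = -3/2, not an integer.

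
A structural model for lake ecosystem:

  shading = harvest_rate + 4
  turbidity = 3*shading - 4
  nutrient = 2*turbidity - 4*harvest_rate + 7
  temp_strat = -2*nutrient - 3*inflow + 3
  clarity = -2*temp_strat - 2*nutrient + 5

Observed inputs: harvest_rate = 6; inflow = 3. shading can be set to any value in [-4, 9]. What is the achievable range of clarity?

Intervening on shading fixes its value directly, overriding its dependence on harvest_rate.
Substituting into the nutrient equation gives nutrient = 6*shading - 25.
Substituting into the temp_strat equation gives temp_strat = -12*shading + 44.
clarity becomes 12*shading - 33.
Linear in shading, so extremes are at the endpoints: shading = -4 gives clarity = -81; shading = 9 gives clarity = 75.

-81 to 75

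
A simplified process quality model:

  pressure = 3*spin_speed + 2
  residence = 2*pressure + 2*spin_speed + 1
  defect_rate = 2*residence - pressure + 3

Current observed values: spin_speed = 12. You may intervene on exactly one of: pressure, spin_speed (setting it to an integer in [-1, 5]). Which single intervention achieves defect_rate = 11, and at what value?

set spin_speed = 0

Intervening on pressure: defect_rate = 3*pressure + 53. Reaching 11 requires pressure = -14, outside [-1, 5].
Intervening on spin_speed: with other inputs at their observed values, defect_rate = 13*spin_speed + 11. Solving for 11 gives spin_speed = 0, within [-1, 5].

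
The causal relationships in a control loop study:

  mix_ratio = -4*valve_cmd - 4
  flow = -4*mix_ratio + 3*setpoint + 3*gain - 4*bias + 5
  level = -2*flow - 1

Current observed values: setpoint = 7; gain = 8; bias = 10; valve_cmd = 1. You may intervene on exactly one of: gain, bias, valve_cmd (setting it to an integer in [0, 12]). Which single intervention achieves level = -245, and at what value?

Intervening on gain: level = -6*gain - 37. Reaching -245 requires gain = 104/3, not an integer.
Intervening on bias: level = 8*bias - 165. Reaching -245 requires bias = -10, outside [0, 12].
Intervening on valve_cmd: with other inputs at their observed values, level = -32*valve_cmd - 53. Solving for -245 gives valve_cmd = 6, within [0, 12].

set valve_cmd = 6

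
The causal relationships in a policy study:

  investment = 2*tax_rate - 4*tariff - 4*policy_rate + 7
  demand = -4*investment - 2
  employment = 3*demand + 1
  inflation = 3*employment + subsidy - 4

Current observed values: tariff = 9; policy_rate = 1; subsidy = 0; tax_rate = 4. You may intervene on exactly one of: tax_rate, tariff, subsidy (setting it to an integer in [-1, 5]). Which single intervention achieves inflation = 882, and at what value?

set subsidy = 1

Intervening on tax_rate: inflation = -72*tax_rate + 1169. Reaching 882 requires tax_rate = 287/72, not an integer.
Intervening on tariff: inflation = 144*tariff - 415. Reaching 882 requires tariff = 1297/144, not an integer.
Intervening on subsidy: with other inputs at their observed values, inflation = subsidy + 881. Solving for 882 gives subsidy = 1, within [-1, 5].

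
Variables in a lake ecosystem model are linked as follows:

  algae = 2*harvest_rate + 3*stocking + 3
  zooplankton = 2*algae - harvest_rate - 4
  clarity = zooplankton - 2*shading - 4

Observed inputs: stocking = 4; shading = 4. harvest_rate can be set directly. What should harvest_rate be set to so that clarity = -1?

harvest_rate = -5

Substituting into the algae equation gives algae = 2*harvest_rate + 15.
Substituting into the zooplankton equation gives zooplankton = 3*harvest_rate + 26.
clarity becomes 3*harvest_rate + 14.
Solve 3*harvest_rate + 14 = -1: harvest_rate = (-1 - 14) / 3 = -5.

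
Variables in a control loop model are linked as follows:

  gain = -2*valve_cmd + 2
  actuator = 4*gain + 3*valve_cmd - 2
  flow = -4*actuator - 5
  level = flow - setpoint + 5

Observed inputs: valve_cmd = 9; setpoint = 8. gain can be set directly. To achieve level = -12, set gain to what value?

gain = -6

Intervening on gain fixes its value directly, overriding its dependence on valve_cmd.
Substituting into the actuator equation gives actuator = 4*gain + 25.
So flow = -16*gain - 105.
Substituting into the level equation gives level = -16*gain - 108.
Solve -16*gain - 108 = -12: gain = (-12 + 108) / -16 = -6.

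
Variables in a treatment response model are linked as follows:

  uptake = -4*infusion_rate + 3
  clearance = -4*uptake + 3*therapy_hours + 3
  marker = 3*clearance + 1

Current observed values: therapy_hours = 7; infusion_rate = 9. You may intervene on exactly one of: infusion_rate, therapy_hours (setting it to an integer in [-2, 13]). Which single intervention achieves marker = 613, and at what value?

set infusion_rate = 12

Intervening on infusion_rate: with other inputs at their observed values, marker = 48*infusion_rate + 37. Solving for 613 gives infusion_rate = 12, within [-2, 13].
Intervening on therapy_hours: marker = 9*therapy_hours + 406. Reaching 613 requires therapy_hours = 23, outside [-2, 13].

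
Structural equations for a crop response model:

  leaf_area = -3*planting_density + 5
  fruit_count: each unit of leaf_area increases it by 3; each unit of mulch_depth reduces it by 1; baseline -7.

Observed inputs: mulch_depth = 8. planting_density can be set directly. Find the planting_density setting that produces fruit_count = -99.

planting_density = 11

Substituting into the fruit_count equation gives fruit_count = -9*planting_density.
Solve -9*planting_density = -99: planting_density = -99 / -9 = 11.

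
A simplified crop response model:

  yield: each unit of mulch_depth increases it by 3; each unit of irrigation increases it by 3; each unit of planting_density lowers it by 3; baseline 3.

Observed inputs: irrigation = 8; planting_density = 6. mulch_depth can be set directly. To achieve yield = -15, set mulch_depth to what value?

Substituting into the yield equation gives yield = 3*mulch_depth + 9.
Solve 3*mulch_depth + 9 = -15: mulch_depth = (-15 - 9) / 3 = -8.

mulch_depth = -8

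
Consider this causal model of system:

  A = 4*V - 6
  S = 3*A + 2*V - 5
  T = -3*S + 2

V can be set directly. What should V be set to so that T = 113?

Substituting into the S equation gives S = 14*V - 23.
Substituting into the T equation gives T = -42*V + 71.
Solve -42*V + 71 = 113: V = (113 - 71) / -42 = -1.

V = -1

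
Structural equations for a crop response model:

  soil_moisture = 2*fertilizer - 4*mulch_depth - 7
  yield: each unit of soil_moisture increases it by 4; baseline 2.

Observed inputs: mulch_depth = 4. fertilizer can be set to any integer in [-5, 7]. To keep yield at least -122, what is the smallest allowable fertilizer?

Substituting into the soil_moisture equation gives soil_moisture = 2*fertilizer - 23.
Substituting into the yield equation gives yield = 8*fertilizer - 90.
Require 8*fertilizer - 90 ≥ -122, so fertilizer ≥ -4.
The smallest integer in [-5, 7] satisfying this is -4.

fertilizer = -4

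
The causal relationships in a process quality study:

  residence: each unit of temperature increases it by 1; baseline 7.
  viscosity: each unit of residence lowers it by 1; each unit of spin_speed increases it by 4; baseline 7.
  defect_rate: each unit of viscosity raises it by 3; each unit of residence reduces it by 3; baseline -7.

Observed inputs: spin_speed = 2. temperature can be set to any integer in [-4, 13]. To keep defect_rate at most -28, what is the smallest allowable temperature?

temperature = 4

Substituting into the viscosity equation gives viscosity = -temperature + 8.
Substituting into the defect_rate equation gives defect_rate = -6*temperature - 4.
Require -6*temperature - 4 ≤ -28, so temperature ≥ 4.
The smallest integer in [-4, 13] satisfying this is 4.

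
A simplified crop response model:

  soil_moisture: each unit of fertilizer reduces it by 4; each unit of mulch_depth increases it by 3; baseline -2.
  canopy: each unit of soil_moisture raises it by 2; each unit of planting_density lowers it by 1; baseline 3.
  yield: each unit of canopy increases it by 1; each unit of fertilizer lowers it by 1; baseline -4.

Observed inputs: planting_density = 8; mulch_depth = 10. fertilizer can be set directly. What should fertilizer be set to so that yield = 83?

fertilizer = -4

Substituting into the soil_moisture equation gives soil_moisture = -4*fertilizer + 28.
This gives canopy = -8*fertilizer + 51.
This gives yield = -9*fertilizer + 47.
Solve -9*fertilizer + 47 = 83: fertilizer = (83 - 47) / -9 = -4.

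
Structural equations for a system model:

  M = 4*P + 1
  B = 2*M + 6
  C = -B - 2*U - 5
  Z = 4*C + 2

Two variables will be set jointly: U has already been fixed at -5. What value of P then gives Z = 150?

P = -5

With U held at -5:
Substituting into the B equation gives B = 8*P + 8.
This gives C = -8*P - 3.
Substituting into the Z equation gives Z = -32*P - 10.
Solve -32*P - 10 = 150: P = (150 + 10) / -32 = -5.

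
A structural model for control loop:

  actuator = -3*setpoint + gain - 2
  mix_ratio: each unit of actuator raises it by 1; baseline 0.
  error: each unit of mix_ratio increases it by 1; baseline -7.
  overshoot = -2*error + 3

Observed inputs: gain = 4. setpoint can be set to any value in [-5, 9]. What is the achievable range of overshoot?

Substituting into the actuator equation gives actuator = -3*setpoint + 2.
Substituting into the mix_ratio equation gives mix_ratio = -3*setpoint + 2.
Substituting into the error equation gives error = -3*setpoint - 5.
Substituting into the overshoot equation gives overshoot = 6*setpoint + 13.
Linear in setpoint, so extremes are at the endpoints: setpoint = -5 gives overshoot = -17; setpoint = 9 gives overshoot = 67.

-17 to 67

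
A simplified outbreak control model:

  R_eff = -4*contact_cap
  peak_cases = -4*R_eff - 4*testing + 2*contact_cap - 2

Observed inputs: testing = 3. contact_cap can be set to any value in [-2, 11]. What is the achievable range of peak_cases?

Substituting into the peak_cases equation gives peak_cases = 18*contact_cap - 14.
Linear in contact_cap, so extremes are at the endpoints: contact_cap = -2 gives peak_cases = -50; contact_cap = 11 gives peak_cases = 184.

-50 to 184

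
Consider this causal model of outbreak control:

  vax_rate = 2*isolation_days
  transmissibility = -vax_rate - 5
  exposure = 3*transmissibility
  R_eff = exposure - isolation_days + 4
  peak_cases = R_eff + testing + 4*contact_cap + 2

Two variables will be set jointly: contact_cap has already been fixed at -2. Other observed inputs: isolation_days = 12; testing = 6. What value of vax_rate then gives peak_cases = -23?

With contact_cap held at -2:
Intervening on vax_rate fixes its value directly, overriding its dependence on isolation_days.
Substituting into the exposure equation gives exposure = -3*vax_rate - 15.
Substituting into the R_eff equation gives R_eff = -3*vax_rate - 23.
So peak_cases = -3*vax_rate - 23.
Solve -3*vax_rate - 23 = -23: vax_rate = (-23 + 23) / -3 = 0.

vax_rate = 0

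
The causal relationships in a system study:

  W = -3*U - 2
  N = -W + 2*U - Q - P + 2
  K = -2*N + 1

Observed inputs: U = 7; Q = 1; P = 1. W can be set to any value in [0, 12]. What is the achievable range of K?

Intervening on W fixes its value directly, overriding its dependence on U.
Substituting into the N equation gives N = -W + 14.
Substituting into the K equation gives K = 2*W - 27.
Linear in W, so extremes are at the endpoints: W = 0 gives K = -27; W = 12 gives K = -3.

-27 to -3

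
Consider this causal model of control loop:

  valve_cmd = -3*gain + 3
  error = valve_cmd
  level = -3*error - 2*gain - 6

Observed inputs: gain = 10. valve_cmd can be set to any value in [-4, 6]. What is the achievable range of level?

-44 to -14

Intervening on valve_cmd fixes its value directly, overriding its dependence on gain.
Substituting into the level equation gives level = -3*valve_cmd - 26.
Linear in valve_cmd, so extremes are at the endpoints: valve_cmd = -4 gives level = -14; valve_cmd = 6 gives level = -44.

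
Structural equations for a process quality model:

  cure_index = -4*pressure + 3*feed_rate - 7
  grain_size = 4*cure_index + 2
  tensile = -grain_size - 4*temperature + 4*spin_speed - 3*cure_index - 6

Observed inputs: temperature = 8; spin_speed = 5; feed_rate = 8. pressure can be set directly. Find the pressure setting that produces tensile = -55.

pressure = 3

Substituting into the cure_index equation gives cure_index = -4*pressure + 17.
So grain_size = -16*pressure + 70.
So tensile = 28*pressure - 139.
Solve 28*pressure - 139 = -55: pressure = (-55 + 139) / 28 = 3.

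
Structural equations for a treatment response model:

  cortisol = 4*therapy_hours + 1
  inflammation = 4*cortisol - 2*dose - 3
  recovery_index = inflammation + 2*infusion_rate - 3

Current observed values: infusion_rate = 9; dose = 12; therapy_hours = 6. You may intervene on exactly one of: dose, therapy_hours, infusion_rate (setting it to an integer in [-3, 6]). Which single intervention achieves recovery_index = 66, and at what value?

Intervening on dose: recovery_index = -2*dose + 112. Reaching 66 requires dose = 23, outside [-3, 6].
Intervening on therapy_hours: recovery_index = 16*therapy_hours - 8. Reaching 66 requires therapy_hours = 37/8, not an integer.
Intervening on infusion_rate: with other inputs at their observed values, recovery_index = 2*infusion_rate + 70. Solving for 66 gives infusion_rate = -2, within [-3, 6].

set infusion_rate = -2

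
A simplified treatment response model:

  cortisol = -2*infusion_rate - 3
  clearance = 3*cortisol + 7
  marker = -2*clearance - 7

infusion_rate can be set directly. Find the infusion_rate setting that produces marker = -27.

infusion_rate = -2

Substituting into the clearance equation gives clearance = -6*infusion_rate - 2.
Substituting into the marker equation gives marker = 12*infusion_rate - 3.
Solve 12*infusion_rate - 3 = -27: infusion_rate = (-27 + 3) / 12 = -2.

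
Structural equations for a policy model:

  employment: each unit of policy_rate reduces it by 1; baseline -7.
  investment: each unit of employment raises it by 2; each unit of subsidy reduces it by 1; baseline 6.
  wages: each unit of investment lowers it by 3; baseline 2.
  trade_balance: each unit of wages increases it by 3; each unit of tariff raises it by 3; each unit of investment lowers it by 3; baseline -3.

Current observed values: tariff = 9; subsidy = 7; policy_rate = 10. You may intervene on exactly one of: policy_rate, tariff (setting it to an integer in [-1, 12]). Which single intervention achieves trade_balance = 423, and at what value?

set tariff = 0

Intervening on policy_rate: trade_balance = 24*policy_rate + 210. Reaching 423 requires policy_rate = 71/8, not an integer.
Intervening on tariff: with other inputs at their observed values, trade_balance = 3*tariff + 423. Solving for 423 gives tariff = 0, within [-1, 12].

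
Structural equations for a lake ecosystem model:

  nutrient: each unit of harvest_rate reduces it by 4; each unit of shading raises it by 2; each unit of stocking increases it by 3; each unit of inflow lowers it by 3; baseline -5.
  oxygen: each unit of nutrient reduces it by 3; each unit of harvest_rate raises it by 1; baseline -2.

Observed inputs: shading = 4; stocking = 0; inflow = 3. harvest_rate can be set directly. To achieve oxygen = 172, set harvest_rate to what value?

harvest_rate = 12

Substituting into the nutrient equation gives nutrient = -4*harvest_rate - 6.
oxygen becomes 13*harvest_rate + 16.
Solve 13*harvest_rate + 16 = 172: harvest_rate = (172 - 16) / 13 = 12.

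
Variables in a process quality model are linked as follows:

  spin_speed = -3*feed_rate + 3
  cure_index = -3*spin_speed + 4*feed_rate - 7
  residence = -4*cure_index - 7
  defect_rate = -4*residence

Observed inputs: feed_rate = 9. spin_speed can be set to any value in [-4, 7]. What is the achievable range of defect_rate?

156 to 684

Intervening on spin_speed fixes its value directly, overriding its dependence on feed_rate.
Substituting into the cure_index equation gives cure_index = -3*spin_speed + 29.
Substituting into the residence equation gives residence = 12*spin_speed - 123.
So defect_rate = -48*spin_speed + 492.
Linear in spin_speed, so extremes are at the endpoints: spin_speed = -4 gives defect_rate = 684; spin_speed = 7 gives defect_rate = 156.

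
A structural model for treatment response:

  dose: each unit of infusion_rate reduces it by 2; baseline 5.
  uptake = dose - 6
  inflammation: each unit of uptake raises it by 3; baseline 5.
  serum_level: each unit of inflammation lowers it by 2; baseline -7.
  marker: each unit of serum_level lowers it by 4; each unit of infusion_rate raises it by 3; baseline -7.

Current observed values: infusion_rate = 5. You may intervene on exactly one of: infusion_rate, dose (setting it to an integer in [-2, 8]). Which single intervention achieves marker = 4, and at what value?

set dose = 3

Intervening on infusion_rate: marker = -45*infusion_rate + 37. Reaching 4 requires infusion_rate = 11/15, not an integer.
Intervening on dose: with other inputs at their observed values, marker = 24*dose - 68. Solving for 4 gives dose = 3, within [-2, 8].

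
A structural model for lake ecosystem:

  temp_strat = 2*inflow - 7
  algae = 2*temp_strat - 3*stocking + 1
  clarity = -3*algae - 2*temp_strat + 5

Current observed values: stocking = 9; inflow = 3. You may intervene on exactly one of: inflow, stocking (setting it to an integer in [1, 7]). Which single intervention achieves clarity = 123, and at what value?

set inflow = 1

Intervening on inflow: with other inputs at their observed values, clarity = -16*inflow + 139. Solving for 123 gives inflow = 1, within [1, 7].
Intervening on stocking: clarity = 9*stocking + 10. Reaching 123 requires stocking = 113/9, not an integer.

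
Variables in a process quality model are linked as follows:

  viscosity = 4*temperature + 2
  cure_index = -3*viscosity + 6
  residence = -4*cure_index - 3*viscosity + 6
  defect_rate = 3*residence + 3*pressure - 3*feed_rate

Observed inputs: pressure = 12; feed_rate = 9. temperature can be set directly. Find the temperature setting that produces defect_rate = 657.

temperature = 6

Substituting into the cure_index equation gives cure_index = -12*temperature.
residence becomes 36*temperature.
So defect_rate = 108*temperature + 9.
Solve 108*temperature + 9 = 657: temperature = (657 - 9) / 108 = 6.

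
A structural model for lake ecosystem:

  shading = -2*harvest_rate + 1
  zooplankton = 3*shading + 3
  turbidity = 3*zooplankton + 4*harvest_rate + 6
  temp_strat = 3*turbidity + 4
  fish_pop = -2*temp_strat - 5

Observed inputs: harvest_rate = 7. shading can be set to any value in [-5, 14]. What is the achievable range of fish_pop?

Intervening on shading fixes its value directly, overriding its dependence on harvest_rate.
Substituting into the turbidity equation gives turbidity = 9*shading + 43.
This gives temp_strat = 27*shading + 133.
fish_pop becomes -54*shading - 271.
Linear in shading, so extremes are at the endpoints: shading = -5 gives fish_pop = -1; shading = 14 gives fish_pop = -1027.

-1027 to -1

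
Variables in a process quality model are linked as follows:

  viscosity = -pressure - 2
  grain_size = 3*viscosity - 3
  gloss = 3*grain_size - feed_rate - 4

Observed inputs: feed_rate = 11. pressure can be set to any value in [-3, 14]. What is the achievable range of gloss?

Substituting into the grain_size equation gives grain_size = -3*pressure - 9.
Substituting into the gloss equation gives gloss = -9*pressure - 42.
Linear in pressure, so extremes are at the endpoints: pressure = -3 gives gloss = -15; pressure = 14 gives gloss = -168.

-168 to -15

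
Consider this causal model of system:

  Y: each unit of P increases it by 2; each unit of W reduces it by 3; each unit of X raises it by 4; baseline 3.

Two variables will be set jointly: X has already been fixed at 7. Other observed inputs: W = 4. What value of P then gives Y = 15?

With X held at 7:
Substituting into the Y equation gives Y = 2*P + 19.
Solve 2*P + 19 = 15: P = (15 - 19) / 2 = -2.

P = -2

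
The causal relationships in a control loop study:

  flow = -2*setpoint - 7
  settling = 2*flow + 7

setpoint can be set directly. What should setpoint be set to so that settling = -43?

setpoint = 9

Substituting into the settling equation gives settling = -4*setpoint - 7.
Solve -4*setpoint - 7 = -43: setpoint = (-43 + 7) / -4 = 9.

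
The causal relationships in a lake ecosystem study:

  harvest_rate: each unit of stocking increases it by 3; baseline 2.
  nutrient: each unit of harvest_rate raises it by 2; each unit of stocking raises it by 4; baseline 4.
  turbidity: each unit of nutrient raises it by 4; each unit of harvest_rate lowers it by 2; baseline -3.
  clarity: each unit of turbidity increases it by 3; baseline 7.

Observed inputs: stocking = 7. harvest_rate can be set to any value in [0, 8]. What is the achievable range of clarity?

382 to 526

Intervening on harvest_rate fixes its value directly, overriding its dependence on stocking.
Substituting into the nutrient equation gives nutrient = 2*harvest_rate + 32.
This gives turbidity = 6*harvest_rate + 125.
So clarity = 18*harvest_rate + 382.
Linear in harvest_rate, so extremes are at the endpoints: harvest_rate = 0 gives clarity = 382; harvest_rate = 8 gives clarity = 526.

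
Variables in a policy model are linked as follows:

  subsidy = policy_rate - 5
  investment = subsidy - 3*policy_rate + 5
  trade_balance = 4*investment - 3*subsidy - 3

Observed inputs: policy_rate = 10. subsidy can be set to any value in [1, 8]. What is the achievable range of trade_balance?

Intervening on subsidy fixes its value directly, overriding its dependence on policy_rate.
Substituting into the investment equation gives investment = subsidy - 25.
Substituting into the trade_balance equation gives trade_balance = subsidy - 103.
Linear in subsidy, so extremes are at the endpoints: subsidy = 1 gives trade_balance = -102; subsidy = 8 gives trade_balance = -95.

-102 to -95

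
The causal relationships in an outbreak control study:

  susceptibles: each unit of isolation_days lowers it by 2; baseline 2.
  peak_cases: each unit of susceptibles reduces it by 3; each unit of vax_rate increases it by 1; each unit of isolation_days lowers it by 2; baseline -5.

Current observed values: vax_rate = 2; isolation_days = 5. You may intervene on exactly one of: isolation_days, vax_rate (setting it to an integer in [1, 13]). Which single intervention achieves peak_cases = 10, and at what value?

set vax_rate = 1

Intervening on isolation_days: peak_cases = 4*isolation_days - 9. Reaching 10 requires isolation_days = 19/4, not an integer.
Intervening on vax_rate: with other inputs at their observed values, peak_cases = vax_rate + 9. Solving for 10 gives vax_rate = 1, within [1, 13].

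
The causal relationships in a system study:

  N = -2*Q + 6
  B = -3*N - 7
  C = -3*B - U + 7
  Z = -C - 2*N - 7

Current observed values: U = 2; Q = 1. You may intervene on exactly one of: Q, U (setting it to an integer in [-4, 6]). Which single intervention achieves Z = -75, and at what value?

Intervening on Q: Z = 22*Q - 99. Reaching -75 requires Q = 12/11, not an integer.
Intervening on U: with other inputs at their observed values, Z = U - 79. Solving for -75 gives U = 4, within [-4, 6].

set U = 4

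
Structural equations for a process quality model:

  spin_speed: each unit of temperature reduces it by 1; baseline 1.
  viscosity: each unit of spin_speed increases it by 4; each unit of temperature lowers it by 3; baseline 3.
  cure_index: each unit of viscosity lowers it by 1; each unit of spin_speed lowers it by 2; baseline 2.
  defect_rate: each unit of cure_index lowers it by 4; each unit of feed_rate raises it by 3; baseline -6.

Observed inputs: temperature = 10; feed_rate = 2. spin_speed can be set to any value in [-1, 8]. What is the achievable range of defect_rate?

-140 to 76

Intervening on spin_speed fixes its value directly, overriding its dependence on temperature.
Substituting into the viscosity equation gives viscosity = 4*spin_speed - 27.
This gives cure_index = -6*spin_speed + 29.
This gives defect_rate = 24*spin_speed - 116.
Linear in spin_speed, so extremes are at the endpoints: spin_speed = -1 gives defect_rate = -140; spin_speed = 8 gives defect_rate = 76.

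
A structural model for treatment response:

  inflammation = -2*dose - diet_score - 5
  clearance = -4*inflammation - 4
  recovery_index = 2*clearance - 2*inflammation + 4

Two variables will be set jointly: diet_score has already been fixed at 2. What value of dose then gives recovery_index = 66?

With diet_score held at 2:
Substituting into the inflammation equation gives inflammation = -2*dose - 7.
clearance becomes 8*dose + 24.
This gives recovery_index = 20*dose + 66.
Solve 20*dose + 66 = 66: dose = (66 - 66) / 20 = 0.

dose = 0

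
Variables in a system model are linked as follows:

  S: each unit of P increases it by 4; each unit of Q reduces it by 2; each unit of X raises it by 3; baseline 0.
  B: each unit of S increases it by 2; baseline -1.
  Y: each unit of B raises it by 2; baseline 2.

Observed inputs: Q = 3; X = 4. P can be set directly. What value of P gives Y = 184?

Substituting into the S equation gives S = 4*P + 6.
Substituting into the B equation gives B = 8*P + 11.
Y becomes 16*P + 24.
Solve 16*P + 24 = 184: P = (184 - 24) / 16 = 10.

P = 10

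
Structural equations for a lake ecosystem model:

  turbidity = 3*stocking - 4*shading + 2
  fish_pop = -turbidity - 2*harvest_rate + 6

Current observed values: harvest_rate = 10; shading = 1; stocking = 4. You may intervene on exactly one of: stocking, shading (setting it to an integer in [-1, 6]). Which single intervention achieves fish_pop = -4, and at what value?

set shading = 6

Intervening on stocking: fish_pop = -3*stocking - 12. Reaching -4 requires stocking = -8/3, not an integer.
Intervening on shading: with other inputs at their observed values, fish_pop = 4*shading - 28. Solving for -4 gives shading = 6, within [-1, 6].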